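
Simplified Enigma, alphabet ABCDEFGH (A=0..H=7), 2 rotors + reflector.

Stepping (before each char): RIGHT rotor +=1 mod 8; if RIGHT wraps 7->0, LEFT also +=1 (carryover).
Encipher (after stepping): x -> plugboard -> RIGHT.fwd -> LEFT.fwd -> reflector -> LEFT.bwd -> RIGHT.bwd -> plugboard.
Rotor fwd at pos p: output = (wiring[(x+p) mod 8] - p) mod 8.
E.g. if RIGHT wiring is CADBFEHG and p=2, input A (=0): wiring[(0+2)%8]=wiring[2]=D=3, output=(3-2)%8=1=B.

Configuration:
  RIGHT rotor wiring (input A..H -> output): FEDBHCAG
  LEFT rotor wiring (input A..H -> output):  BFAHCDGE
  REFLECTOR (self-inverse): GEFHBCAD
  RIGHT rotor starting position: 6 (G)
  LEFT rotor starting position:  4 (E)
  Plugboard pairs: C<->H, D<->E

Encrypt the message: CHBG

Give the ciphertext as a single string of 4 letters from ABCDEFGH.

Char 1 ('C'): step: R->7, L=4; C->plug->H->R->B->L->H->refl->D->L'->H->R'->A->plug->A
Char 2 ('H'): step: R->0, L->5 (L advanced); H->plug->C->R->D->L->E->refl->B->L'->B->R'->D->plug->E
Char 3 ('B'): step: R->1, L=5; B->plug->B->R->C->L->H->refl->D->L'->F->R'->G->plug->G
Char 4 ('G'): step: R->2, L=5; G->plug->G->R->D->L->E->refl->B->L'->B->R'->A->plug->A

Answer: AEGA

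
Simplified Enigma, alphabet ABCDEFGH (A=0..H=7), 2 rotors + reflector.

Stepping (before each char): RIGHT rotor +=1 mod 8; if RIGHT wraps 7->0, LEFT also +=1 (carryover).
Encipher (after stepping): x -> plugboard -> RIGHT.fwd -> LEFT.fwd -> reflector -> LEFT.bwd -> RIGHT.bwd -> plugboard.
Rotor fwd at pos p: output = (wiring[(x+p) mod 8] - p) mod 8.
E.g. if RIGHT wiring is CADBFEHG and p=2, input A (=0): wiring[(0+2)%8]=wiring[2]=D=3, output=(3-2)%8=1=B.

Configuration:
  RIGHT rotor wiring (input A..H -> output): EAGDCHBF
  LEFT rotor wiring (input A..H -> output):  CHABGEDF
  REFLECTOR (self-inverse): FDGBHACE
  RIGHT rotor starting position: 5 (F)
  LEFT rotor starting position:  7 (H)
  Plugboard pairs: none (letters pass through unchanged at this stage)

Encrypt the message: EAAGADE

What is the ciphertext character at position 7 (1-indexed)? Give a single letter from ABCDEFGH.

Char 1 ('E'): step: R->6, L=7; E->plug->E->R->A->L->G->refl->C->L'->E->R'->G->plug->G
Char 2 ('A'): step: R->7, L=7; A->plug->A->R->G->L->F->refl->A->L'->C->R'->H->plug->H
Char 3 ('A'): step: R->0, L->0 (L advanced); A->plug->A->R->E->L->G->refl->C->L'->A->R'->B->plug->B
Char 4 ('G'): step: R->1, L=0; G->plug->G->R->E->L->G->refl->C->L'->A->R'->F->plug->F
Char 5 ('A'): step: R->2, L=0; A->plug->A->R->E->L->G->refl->C->L'->A->R'->C->plug->C
Char 6 ('D'): step: R->3, L=0; D->plug->D->R->G->L->D->refl->B->L'->D->R'->H->plug->H
Char 7 ('E'): step: R->4, L=0; E->plug->E->R->A->L->C->refl->G->L'->E->R'->F->plug->F

F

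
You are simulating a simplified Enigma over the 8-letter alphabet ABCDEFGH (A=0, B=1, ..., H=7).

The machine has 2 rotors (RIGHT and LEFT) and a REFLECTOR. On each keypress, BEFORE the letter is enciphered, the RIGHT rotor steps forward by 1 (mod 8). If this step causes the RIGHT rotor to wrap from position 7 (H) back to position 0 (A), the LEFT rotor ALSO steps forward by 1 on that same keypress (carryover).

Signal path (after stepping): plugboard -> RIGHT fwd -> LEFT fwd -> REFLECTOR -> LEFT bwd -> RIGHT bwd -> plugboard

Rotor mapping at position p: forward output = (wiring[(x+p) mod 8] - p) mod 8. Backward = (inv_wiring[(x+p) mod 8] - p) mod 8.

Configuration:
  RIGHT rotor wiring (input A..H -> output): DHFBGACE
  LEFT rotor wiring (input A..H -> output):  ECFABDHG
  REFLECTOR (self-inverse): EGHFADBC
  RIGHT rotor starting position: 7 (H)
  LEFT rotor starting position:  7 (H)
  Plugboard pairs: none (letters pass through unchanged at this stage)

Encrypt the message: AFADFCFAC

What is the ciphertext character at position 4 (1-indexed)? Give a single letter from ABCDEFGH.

Char 1 ('A'): step: R->0, L->0 (L advanced); A->plug->A->R->D->L->A->refl->E->L'->A->R'->F->plug->F
Char 2 ('F'): step: R->1, L=0; F->plug->F->R->B->L->C->refl->H->L'->G->R'->A->plug->A
Char 3 ('A'): step: R->2, L=0; A->plug->A->R->D->L->A->refl->E->L'->A->R'->E->plug->E
Char 4 ('D'): step: R->3, L=0; D->plug->D->R->H->L->G->refl->B->L'->E->R'->G->plug->G

G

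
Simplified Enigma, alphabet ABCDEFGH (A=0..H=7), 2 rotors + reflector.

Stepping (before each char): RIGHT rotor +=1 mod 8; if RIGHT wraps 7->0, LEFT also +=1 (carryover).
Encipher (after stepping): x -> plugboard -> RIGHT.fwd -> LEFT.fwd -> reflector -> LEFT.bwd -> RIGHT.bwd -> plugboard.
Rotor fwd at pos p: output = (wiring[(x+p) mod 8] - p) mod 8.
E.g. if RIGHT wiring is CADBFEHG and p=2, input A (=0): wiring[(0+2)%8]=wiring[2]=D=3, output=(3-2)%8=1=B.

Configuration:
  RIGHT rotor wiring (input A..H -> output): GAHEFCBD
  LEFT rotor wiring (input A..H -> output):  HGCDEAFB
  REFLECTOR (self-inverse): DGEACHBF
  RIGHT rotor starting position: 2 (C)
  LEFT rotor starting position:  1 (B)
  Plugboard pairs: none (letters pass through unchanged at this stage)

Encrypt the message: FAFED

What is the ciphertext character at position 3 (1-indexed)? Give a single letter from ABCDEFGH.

Char 1 ('F'): step: R->3, L=1; F->plug->F->R->D->L->D->refl->A->L'->G->R'->D->plug->D
Char 2 ('A'): step: R->4, L=1; A->plug->A->R->B->L->B->refl->G->L'->H->R'->D->plug->D
Char 3 ('F'): step: R->5, L=1; F->plug->F->R->C->L->C->refl->E->L'->F->R'->A->plug->A

A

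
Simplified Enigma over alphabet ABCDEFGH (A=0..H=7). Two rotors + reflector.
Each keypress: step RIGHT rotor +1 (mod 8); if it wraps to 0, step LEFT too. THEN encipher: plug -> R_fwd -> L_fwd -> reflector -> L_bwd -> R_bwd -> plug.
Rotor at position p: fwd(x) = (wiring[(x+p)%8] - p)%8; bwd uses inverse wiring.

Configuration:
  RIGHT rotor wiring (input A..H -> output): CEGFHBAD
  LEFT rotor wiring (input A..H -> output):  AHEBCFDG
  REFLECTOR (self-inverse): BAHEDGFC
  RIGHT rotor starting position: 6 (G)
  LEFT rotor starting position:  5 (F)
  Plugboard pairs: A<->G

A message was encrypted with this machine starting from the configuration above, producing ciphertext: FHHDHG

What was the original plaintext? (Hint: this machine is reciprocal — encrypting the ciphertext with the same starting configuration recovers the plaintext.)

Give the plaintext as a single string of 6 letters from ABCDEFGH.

Char 1 ('F'): step: R->7, L=5; F->plug->F->R->A->L->A->refl->B->L'->C->R'->G->plug->A
Char 2 ('H'): step: R->0, L->6 (L advanced); H->plug->H->R->D->L->B->refl->A->L'->B->R'->F->plug->F
Char 3 ('H'): step: R->1, L=6; H->plug->H->R->B->L->A->refl->B->L'->D->R'->A->plug->G
Char 4 ('D'): step: R->2, L=6; D->plug->D->R->H->L->H->refl->C->L'->C->R'->H->plug->H
Char 5 ('H'): step: R->3, L=6; H->plug->H->R->D->L->B->refl->A->L'->B->R'->G->plug->A
Char 6 ('G'): step: R->4, L=6; G->plug->A->R->D->L->B->refl->A->L'->B->R'->H->plug->H

Answer: AFGHAH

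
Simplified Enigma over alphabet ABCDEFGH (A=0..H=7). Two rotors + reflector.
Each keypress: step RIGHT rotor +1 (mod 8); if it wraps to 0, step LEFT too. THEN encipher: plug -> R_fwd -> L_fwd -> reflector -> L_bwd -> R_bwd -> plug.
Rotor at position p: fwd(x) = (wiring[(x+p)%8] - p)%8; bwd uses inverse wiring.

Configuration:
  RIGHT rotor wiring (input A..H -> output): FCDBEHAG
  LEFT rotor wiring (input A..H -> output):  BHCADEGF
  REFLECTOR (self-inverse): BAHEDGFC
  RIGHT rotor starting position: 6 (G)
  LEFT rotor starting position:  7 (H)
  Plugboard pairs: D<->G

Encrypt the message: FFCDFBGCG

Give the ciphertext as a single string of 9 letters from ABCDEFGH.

Answer: CHGHBABDF

Derivation:
Char 1 ('F'): step: R->7, L=7; F->plug->F->R->F->L->E->refl->D->L'->D->R'->C->plug->C
Char 2 ('F'): step: R->0, L->0 (L advanced); F->plug->F->R->H->L->F->refl->G->L'->G->R'->H->plug->H
Char 3 ('C'): step: R->1, L=0; C->plug->C->R->A->L->B->refl->A->L'->D->R'->D->plug->G
Char 4 ('D'): step: R->2, L=0; D->plug->G->R->D->L->A->refl->B->L'->A->R'->H->plug->H
Char 5 ('F'): step: R->3, L=0; F->plug->F->R->C->L->C->refl->H->L'->B->R'->B->plug->B
Char 6 ('B'): step: R->4, L=0; B->plug->B->R->D->L->A->refl->B->L'->A->R'->A->plug->A
Char 7 ('G'): step: R->5, L=0; G->plug->D->R->A->L->B->refl->A->L'->D->R'->B->plug->B
Char 8 ('C'): step: R->6, L=0; C->plug->C->R->H->L->F->refl->G->L'->G->R'->G->plug->D
Char 9 ('G'): step: R->7, L=0; G->plug->D->R->E->L->D->refl->E->L'->F->R'->F->plug->F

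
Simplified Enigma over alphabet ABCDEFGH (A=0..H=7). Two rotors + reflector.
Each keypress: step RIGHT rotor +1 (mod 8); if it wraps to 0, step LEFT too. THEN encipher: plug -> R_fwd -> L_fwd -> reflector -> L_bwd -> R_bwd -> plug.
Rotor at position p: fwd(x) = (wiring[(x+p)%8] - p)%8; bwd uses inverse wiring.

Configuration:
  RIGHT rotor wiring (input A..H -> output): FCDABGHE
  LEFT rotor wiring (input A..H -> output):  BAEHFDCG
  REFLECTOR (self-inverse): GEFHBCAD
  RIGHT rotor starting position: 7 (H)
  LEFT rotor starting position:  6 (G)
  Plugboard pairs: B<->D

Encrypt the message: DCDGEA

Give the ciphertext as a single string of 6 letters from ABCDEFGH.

Answer: FBFHCG

Derivation:
Char 1 ('D'): step: R->0, L->7 (L advanced); D->plug->B->R->C->L->B->refl->E->L'->G->R'->F->plug->F
Char 2 ('C'): step: R->1, L=7; C->plug->C->R->H->L->D->refl->H->L'->A->R'->D->plug->B
Char 3 ('D'): step: R->2, L=7; D->plug->B->R->G->L->E->refl->B->L'->C->R'->F->plug->F
Char 4 ('G'): step: R->3, L=7; G->plug->G->R->H->L->D->refl->H->L'->A->R'->H->plug->H
Char 5 ('E'): step: R->4, L=7; E->plug->E->R->B->L->C->refl->F->L'->D->R'->C->plug->C
Char 6 ('A'): step: R->5, L=7; A->plug->A->R->B->L->C->refl->F->L'->D->R'->G->plug->G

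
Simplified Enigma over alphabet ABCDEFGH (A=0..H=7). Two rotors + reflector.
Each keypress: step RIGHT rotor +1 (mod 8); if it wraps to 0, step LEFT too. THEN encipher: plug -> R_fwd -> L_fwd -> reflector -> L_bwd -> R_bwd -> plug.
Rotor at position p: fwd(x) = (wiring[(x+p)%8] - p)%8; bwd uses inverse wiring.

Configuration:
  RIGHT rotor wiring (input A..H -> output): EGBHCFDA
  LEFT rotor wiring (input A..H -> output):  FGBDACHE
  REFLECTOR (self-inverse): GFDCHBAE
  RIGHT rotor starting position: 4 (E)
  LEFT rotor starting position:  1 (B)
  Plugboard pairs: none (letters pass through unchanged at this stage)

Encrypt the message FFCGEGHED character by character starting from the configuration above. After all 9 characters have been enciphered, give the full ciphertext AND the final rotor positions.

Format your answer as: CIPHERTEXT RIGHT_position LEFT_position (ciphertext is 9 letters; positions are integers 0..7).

Answer: AAFEDDECA 5 2

Derivation:
Char 1 ('F'): step: R->5, L=1; F->plug->F->R->E->L->B->refl->F->L'->A->R'->A->plug->A
Char 2 ('F'): step: R->6, L=1; F->plug->F->R->B->L->A->refl->G->L'->F->R'->A->plug->A
Char 3 ('C'): step: R->7, L=1; C->plug->C->R->H->L->E->refl->H->L'->D->R'->F->plug->F
Char 4 ('G'): step: R->0, L->2 (L advanced); G->plug->G->R->D->L->A->refl->G->L'->C->R'->E->plug->E
Char 5 ('E'): step: R->1, L=2; E->plug->E->R->E->L->F->refl->B->L'->B->R'->D->plug->D
Char 6 ('G'): step: R->2, L=2; G->plug->G->R->C->L->G->refl->A->L'->D->R'->D->plug->D
Char 7 ('H'): step: R->3, L=2; H->plug->H->R->G->L->D->refl->C->L'->F->R'->E->plug->E
Char 8 ('E'): step: R->4, L=2; E->plug->E->R->A->L->H->refl->E->L'->H->R'->C->plug->C
Char 9 ('D'): step: R->5, L=2; D->plug->D->R->H->L->E->refl->H->L'->A->R'->A->plug->A
Final: ciphertext=AAFEDDECA, RIGHT=5, LEFT=2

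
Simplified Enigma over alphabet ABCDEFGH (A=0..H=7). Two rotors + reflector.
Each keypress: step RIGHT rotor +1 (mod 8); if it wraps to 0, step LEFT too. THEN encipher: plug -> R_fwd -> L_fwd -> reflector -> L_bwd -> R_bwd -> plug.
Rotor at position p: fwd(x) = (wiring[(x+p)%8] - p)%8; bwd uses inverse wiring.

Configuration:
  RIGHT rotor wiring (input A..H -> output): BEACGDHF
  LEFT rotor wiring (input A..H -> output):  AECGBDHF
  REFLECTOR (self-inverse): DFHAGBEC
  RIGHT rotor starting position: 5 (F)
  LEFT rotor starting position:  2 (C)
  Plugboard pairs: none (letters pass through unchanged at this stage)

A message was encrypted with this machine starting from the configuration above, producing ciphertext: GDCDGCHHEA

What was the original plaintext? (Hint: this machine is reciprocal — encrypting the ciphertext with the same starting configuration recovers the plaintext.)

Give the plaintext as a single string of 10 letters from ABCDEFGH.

Answer: HADFCEEFGC

Derivation:
Char 1 ('G'): step: R->6, L=2; G->plug->G->R->A->L->A->refl->D->L'->F->R'->H->plug->H
Char 2 ('D'): step: R->7, L=2; D->plug->D->R->B->L->E->refl->G->L'->G->R'->A->plug->A
Char 3 ('C'): step: R->0, L->3 (L advanced); C->plug->C->R->A->L->D->refl->A->L'->C->R'->D->plug->D
Char 4 ('D'): step: R->1, L=3; D->plug->D->R->F->L->F->refl->B->L'->G->R'->F->plug->F
Char 5 ('G'): step: R->2, L=3; G->plug->G->R->H->L->H->refl->C->L'->E->R'->C->plug->C
Char 6 ('C'): step: R->3, L=3; C->plug->C->R->A->L->D->refl->A->L'->C->R'->E->plug->E
Char 7 ('H'): step: R->4, L=3; H->plug->H->R->G->L->B->refl->F->L'->F->R'->E->plug->E
Char 8 ('H'): step: R->5, L=3; H->plug->H->R->B->L->G->refl->E->L'->D->R'->F->plug->F
Char 9 ('E'): step: R->6, L=3; E->plug->E->R->C->L->A->refl->D->L'->A->R'->G->plug->G
Char 10 ('A'): step: R->7, L=3; A->plug->A->R->G->L->B->refl->F->L'->F->R'->C->plug->C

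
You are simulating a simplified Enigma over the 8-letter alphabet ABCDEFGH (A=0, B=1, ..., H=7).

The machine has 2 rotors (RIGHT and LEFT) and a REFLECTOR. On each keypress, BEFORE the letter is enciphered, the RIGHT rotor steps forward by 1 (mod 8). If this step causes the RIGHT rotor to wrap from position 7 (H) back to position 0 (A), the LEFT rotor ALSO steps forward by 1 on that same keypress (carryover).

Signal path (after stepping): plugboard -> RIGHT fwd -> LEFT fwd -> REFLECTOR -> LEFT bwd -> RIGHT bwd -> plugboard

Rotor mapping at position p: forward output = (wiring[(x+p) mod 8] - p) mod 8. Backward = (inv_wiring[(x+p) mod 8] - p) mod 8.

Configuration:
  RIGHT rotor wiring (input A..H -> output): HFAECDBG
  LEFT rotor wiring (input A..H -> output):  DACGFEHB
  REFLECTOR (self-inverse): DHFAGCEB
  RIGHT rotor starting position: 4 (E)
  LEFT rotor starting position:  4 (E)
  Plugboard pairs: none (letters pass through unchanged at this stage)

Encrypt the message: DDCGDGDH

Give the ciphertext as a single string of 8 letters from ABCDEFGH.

Char 1 ('D'): step: R->5, L=4; D->plug->D->R->C->L->D->refl->A->L'->B->R'->C->plug->C
Char 2 ('D'): step: R->6, L=4; D->plug->D->R->H->L->C->refl->F->L'->D->R'->A->plug->A
Char 3 ('C'): step: R->7, L=4; C->plug->C->R->G->L->G->refl->E->L'->F->R'->E->plug->E
Char 4 ('G'): step: R->0, L->5 (L advanced); G->plug->G->R->B->L->C->refl->F->L'->F->R'->B->plug->B
Char 5 ('D'): step: R->1, L=5; D->plug->D->R->B->L->C->refl->F->L'->F->R'->G->plug->G
Char 6 ('G'): step: R->2, L=5; G->plug->G->R->F->L->F->refl->C->L'->B->R'->D->plug->D
Char 7 ('D'): step: R->3, L=5; D->plug->D->R->G->L->B->refl->H->L'->A->R'->C->plug->C
Char 8 ('H'): step: R->4, L=5; H->plug->H->R->A->L->H->refl->B->L'->G->R'->A->plug->A

Answer: CAEBGDCA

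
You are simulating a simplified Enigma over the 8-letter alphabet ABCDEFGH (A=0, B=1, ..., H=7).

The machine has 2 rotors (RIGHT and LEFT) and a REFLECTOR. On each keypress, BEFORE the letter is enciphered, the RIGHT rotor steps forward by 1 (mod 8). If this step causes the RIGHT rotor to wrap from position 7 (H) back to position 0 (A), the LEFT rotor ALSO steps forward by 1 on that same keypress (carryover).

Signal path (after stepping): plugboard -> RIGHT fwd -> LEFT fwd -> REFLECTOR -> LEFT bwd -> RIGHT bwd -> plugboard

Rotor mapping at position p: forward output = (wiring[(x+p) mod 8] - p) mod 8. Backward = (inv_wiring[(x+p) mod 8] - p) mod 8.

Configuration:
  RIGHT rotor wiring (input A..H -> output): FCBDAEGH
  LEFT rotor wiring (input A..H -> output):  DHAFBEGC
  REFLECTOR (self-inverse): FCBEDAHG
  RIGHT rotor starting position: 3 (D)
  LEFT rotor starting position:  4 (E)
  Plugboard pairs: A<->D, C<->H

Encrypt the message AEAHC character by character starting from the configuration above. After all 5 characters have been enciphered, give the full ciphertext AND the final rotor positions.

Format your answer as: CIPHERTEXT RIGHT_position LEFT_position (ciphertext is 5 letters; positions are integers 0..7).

Answer: DGEED 0 5

Derivation:
Char 1 ('A'): step: R->4, L=4; A->plug->D->R->D->L->G->refl->H->L'->E->R'->A->plug->D
Char 2 ('E'): step: R->5, L=4; E->plug->E->R->F->L->D->refl->E->L'->G->R'->G->plug->G
Char 3 ('A'): step: R->6, L=4; A->plug->D->R->E->L->H->refl->G->L'->D->R'->E->plug->E
Char 4 ('H'): step: R->7, L=4; H->plug->C->R->D->L->G->refl->H->L'->E->R'->E->plug->E
Char 5 ('C'): step: R->0, L->5 (L advanced); C->plug->H->R->H->L->E->refl->D->L'->F->R'->A->plug->D
Final: ciphertext=DGEED, RIGHT=0, LEFT=5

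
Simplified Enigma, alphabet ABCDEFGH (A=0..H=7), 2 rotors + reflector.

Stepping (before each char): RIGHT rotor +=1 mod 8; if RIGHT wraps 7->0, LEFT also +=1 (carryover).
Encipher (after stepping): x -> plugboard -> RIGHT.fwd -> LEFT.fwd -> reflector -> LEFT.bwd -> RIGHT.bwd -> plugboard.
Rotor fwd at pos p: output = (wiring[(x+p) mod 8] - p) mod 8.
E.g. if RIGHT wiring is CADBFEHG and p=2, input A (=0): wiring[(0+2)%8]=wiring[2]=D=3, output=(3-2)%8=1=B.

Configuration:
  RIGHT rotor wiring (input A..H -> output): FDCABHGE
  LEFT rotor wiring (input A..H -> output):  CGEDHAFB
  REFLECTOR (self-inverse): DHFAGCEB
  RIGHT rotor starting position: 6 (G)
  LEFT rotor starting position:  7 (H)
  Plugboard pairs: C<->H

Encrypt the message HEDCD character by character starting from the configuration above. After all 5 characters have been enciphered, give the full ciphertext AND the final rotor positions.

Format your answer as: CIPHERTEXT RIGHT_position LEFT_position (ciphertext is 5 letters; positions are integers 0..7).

Answer: CHEFA 3 0

Derivation:
Char 1 ('H'): step: R->7, L=7; H->plug->C->R->E->L->E->refl->G->L'->H->R'->H->plug->C
Char 2 ('E'): step: R->0, L->0 (L advanced); E->plug->E->R->B->L->G->refl->E->L'->C->R'->C->plug->H
Char 3 ('D'): step: R->1, L=0; D->plug->D->R->A->L->C->refl->F->L'->G->R'->E->plug->E
Char 4 ('C'): step: R->2, L=0; C->plug->H->R->B->L->G->refl->E->L'->C->R'->F->plug->F
Char 5 ('D'): step: R->3, L=0; D->plug->D->R->D->L->D->refl->A->L'->F->R'->A->plug->A
Final: ciphertext=CHEFA, RIGHT=3, LEFT=0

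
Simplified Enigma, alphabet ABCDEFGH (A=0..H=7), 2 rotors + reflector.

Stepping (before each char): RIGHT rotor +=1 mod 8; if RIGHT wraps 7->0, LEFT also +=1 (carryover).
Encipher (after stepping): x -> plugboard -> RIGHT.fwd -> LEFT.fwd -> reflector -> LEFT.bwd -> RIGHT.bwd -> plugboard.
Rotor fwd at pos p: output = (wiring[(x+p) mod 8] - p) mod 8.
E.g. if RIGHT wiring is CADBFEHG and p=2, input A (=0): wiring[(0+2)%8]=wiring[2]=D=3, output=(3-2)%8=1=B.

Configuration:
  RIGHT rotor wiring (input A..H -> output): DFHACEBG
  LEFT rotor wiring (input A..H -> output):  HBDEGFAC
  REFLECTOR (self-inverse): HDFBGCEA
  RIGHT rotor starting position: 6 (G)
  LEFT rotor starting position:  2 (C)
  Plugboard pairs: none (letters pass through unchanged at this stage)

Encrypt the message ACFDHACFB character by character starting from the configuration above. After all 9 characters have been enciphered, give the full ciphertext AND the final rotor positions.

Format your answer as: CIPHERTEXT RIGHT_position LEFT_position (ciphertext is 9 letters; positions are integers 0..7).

Char 1 ('A'): step: R->7, L=2; A->plug->A->R->H->L->H->refl->A->L'->F->R'->G->plug->G
Char 2 ('C'): step: R->0, L->3 (L advanced); C->plug->C->R->H->L->A->refl->H->L'->E->R'->F->plug->F
Char 3 ('F'): step: R->1, L=3; F->plug->F->R->A->L->B->refl->D->L'->B->R'->D->plug->D
Char 4 ('D'): step: R->2, L=3; D->plug->D->R->C->L->C->refl->F->L'->D->R'->H->plug->H
Char 5 ('H'): step: R->3, L=3; H->plug->H->R->E->L->H->refl->A->L'->H->R'->B->plug->B
Char 6 ('A'): step: R->4, L=3; A->plug->A->R->G->L->G->refl->E->L'->F->R'->C->plug->C
Char 7 ('C'): step: R->5, L=3; C->plug->C->R->B->L->D->refl->B->L'->A->R'->E->plug->E
Char 8 ('F'): step: R->6, L=3; F->plug->F->R->C->L->C->refl->F->L'->D->R'->A->plug->A
Char 9 ('B'): step: R->7, L=3; B->plug->B->R->E->L->H->refl->A->L'->H->R'->A->plug->A
Final: ciphertext=GFDHBCEAA, RIGHT=7, LEFT=3

Answer: GFDHBCEAA 7 3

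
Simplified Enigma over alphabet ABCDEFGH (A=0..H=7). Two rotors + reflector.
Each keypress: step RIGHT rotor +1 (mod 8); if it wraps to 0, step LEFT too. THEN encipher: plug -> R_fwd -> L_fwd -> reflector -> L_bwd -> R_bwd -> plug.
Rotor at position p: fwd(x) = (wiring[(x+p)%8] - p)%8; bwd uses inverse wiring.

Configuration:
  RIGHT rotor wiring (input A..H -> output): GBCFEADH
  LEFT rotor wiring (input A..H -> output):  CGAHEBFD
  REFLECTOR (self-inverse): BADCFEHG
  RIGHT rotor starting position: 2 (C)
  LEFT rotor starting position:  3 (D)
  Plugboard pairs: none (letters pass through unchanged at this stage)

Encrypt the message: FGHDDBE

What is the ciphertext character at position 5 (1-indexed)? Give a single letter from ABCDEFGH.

Char 1 ('F'): step: R->3, L=3; F->plug->F->R->D->L->C->refl->D->L'->G->R'->G->plug->G
Char 2 ('G'): step: R->4, L=3; G->plug->G->R->G->L->D->refl->C->L'->D->R'->D->plug->D
Char 3 ('H'): step: R->5, L=3; H->plug->H->R->H->L->F->refl->E->L'->A->R'->G->plug->G
Char 4 ('D'): step: R->6, L=3; D->plug->D->R->D->L->C->refl->D->L'->G->R'->G->plug->G
Char 5 ('D'): step: R->7, L=3; D->plug->D->R->D->L->C->refl->D->L'->G->R'->E->plug->E

E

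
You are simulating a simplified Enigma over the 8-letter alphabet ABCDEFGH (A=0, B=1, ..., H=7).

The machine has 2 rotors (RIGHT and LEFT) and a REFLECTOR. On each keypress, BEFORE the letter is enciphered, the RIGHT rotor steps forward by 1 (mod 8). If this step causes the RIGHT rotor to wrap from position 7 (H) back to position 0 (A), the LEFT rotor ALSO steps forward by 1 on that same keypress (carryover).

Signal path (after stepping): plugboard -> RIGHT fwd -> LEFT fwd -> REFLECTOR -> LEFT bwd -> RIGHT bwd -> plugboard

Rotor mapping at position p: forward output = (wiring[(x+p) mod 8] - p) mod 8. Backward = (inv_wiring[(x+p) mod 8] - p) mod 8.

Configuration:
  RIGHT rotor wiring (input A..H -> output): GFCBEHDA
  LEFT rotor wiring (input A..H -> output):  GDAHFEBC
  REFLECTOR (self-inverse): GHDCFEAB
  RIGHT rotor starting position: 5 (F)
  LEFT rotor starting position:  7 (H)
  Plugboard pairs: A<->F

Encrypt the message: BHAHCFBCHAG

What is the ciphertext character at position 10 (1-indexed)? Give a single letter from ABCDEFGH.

Char 1 ('B'): step: R->6, L=7; B->plug->B->R->C->L->E->refl->F->L'->G->R'->G->plug->G
Char 2 ('H'): step: R->7, L=7; H->plug->H->R->E->L->A->refl->G->L'->F->R'->F->plug->A
Char 3 ('A'): step: R->0, L->0 (L advanced); A->plug->F->R->H->L->C->refl->D->L'->B->R'->D->plug->D
Char 4 ('H'): step: R->1, L=0; H->plug->H->R->F->L->E->refl->F->L'->E->R'->A->plug->F
Char 5 ('C'): step: R->2, L=0; C->plug->C->R->C->L->A->refl->G->L'->A->R'->A->plug->F
Char 6 ('F'): step: R->3, L=0; F->plug->A->R->G->L->B->refl->H->L'->D->R'->F->plug->A
Char 7 ('B'): step: R->4, L=0; B->plug->B->R->D->L->H->refl->B->L'->G->R'->G->plug->G
Char 8 ('C'): step: R->5, L=0; C->plug->C->R->D->L->H->refl->B->L'->G->R'->B->plug->B
Char 9 ('H'): step: R->6, L=0; H->plug->H->R->B->L->D->refl->C->L'->H->R'->D->plug->D
Char 10 ('A'): step: R->7, L=0; A->plug->F->R->F->L->E->refl->F->L'->E->R'->H->plug->H

H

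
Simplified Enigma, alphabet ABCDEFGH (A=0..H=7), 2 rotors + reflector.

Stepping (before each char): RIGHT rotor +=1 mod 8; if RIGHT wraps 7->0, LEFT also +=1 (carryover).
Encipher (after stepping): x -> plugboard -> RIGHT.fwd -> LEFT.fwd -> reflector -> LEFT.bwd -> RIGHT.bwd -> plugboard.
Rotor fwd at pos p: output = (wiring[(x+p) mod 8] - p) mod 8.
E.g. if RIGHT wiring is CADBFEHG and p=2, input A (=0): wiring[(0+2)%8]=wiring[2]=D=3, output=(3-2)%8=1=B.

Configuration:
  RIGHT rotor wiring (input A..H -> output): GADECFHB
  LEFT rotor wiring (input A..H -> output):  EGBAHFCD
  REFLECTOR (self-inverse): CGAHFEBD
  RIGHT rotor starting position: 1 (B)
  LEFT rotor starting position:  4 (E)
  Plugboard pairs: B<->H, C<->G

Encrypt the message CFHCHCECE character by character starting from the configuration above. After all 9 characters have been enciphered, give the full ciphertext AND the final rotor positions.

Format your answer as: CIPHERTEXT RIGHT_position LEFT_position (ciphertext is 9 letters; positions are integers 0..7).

Answer: EBEFGHDAA 2 5

Derivation:
Char 1 ('C'): step: R->2, L=4; C->plug->G->R->E->L->A->refl->C->L'->F->R'->E->plug->E
Char 2 ('F'): step: R->3, L=4; F->plug->F->R->D->L->H->refl->D->L'->A->R'->H->plug->B
Char 3 ('H'): step: R->4, L=4; H->plug->B->R->B->L->B->refl->G->L'->C->R'->E->plug->E
Char 4 ('C'): step: R->5, L=4; C->plug->G->R->H->L->E->refl->F->L'->G->R'->F->plug->F
Char 5 ('H'): step: R->6, L=4; H->plug->B->R->D->L->H->refl->D->L'->A->R'->C->plug->G
Char 6 ('C'): step: R->7, L=4; C->plug->G->R->G->L->F->refl->E->L'->H->R'->B->plug->H
Char 7 ('E'): step: R->0, L->5 (L advanced); E->plug->E->R->C->L->G->refl->B->L'->E->R'->D->plug->D
Char 8 ('C'): step: R->1, L=5; C->plug->G->R->A->L->A->refl->C->L'->H->R'->A->plug->A
Char 9 ('E'): step: R->2, L=5; E->plug->E->R->F->L->E->refl->F->L'->B->R'->A->plug->A
Final: ciphertext=EBEFGHDAA, RIGHT=2, LEFT=5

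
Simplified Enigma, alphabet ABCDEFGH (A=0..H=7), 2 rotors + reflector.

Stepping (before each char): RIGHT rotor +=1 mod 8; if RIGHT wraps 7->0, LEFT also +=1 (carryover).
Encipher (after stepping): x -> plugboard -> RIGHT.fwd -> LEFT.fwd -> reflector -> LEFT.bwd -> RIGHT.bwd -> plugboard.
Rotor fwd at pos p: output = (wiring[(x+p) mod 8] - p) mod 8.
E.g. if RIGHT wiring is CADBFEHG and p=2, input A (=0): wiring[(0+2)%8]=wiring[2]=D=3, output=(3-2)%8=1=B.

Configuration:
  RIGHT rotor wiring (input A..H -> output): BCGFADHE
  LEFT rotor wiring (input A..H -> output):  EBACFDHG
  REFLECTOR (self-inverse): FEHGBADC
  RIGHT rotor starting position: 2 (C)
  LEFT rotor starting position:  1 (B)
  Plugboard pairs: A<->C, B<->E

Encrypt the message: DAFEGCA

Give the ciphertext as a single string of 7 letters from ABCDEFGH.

Answer: BGDBFHC

Derivation:
Char 1 ('D'): step: R->3, L=1; D->plug->D->R->E->L->C->refl->H->L'->B->R'->E->plug->B
Char 2 ('A'): step: R->4, L=1; A->plug->C->R->D->L->E->refl->B->L'->C->R'->G->plug->G
Char 3 ('F'): step: R->5, L=1; F->plug->F->R->B->L->H->refl->C->L'->E->R'->D->plug->D
Char 4 ('E'): step: R->6, L=1; E->plug->B->R->G->L->F->refl->A->L'->A->R'->E->plug->B
Char 5 ('G'): step: R->7, L=1; G->plug->G->R->E->L->C->refl->H->L'->B->R'->F->plug->F
Char 6 ('C'): step: R->0, L->2 (L advanced); C->plug->A->R->B->L->A->refl->F->L'->E->R'->H->plug->H
Char 7 ('A'): step: R->1, L=2; A->plug->C->R->E->L->F->refl->A->L'->B->R'->A->plug->C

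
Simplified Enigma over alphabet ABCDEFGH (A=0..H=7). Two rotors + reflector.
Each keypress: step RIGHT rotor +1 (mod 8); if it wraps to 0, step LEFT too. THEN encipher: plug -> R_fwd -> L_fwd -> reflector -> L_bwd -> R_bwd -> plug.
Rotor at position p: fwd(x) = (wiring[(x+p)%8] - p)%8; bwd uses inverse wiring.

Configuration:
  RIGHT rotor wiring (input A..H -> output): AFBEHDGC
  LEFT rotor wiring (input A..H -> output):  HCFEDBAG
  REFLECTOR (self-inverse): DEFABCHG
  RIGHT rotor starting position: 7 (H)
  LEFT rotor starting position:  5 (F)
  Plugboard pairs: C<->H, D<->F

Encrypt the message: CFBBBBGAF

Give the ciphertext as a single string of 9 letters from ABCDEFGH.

Answer: DBCDDGFFG

Derivation:
Char 1 ('C'): step: R->0, L->6 (L advanced); C->plug->H->R->C->L->B->refl->E->L'->D->R'->F->plug->D
Char 2 ('F'): step: R->1, L=6; F->plug->D->R->G->L->F->refl->C->L'->A->R'->B->plug->B
Char 3 ('B'): step: R->2, L=6; B->plug->B->R->C->L->B->refl->E->L'->D->R'->H->plug->C
Char 4 ('B'): step: R->3, L=6; B->plug->B->R->E->L->H->refl->G->L'->F->R'->F->plug->D
Char 5 ('B'): step: R->4, L=6; B->plug->B->R->H->L->D->refl->A->L'->B->R'->F->plug->D
Char 6 ('B'): step: R->5, L=6; B->plug->B->R->B->L->A->refl->D->L'->H->R'->G->plug->G
Char 7 ('G'): step: R->6, L=6; G->plug->G->R->B->L->A->refl->D->L'->H->R'->D->plug->F
Char 8 ('A'): step: R->7, L=6; A->plug->A->R->D->L->E->refl->B->L'->C->R'->D->plug->F
Char 9 ('F'): step: R->0, L->7 (L advanced); F->plug->D->R->E->L->F->refl->C->L'->G->R'->G->plug->G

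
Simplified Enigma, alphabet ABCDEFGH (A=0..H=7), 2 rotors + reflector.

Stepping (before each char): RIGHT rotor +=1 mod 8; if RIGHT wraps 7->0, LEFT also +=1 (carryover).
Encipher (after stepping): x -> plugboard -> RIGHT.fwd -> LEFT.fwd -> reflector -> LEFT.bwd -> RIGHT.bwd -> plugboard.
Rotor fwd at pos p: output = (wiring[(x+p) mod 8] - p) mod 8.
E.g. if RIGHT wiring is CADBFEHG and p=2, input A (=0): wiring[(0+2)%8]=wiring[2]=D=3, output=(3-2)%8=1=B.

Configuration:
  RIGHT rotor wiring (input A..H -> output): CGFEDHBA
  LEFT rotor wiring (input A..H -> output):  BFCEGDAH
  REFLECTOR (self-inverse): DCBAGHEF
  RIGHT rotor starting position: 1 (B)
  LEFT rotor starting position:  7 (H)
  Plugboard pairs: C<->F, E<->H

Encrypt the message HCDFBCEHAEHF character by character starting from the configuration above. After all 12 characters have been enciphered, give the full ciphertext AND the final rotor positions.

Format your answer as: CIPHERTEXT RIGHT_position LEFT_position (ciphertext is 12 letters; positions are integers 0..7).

Char 1 ('H'): step: R->2, L=7; H->plug->E->R->H->L->B->refl->C->L'->B->R'->C->plug->F
Char 2 ('C'): step: R->3, L=7; C->plug->F->R->H->L->B->refl->C->L'->B->R'->A->plug->A
Char 3 ('D'): step: R->4, L=7; D->plug->D->R->E->L->F->refl->H->L'->F->R'->C->plug->F
Char 4 ('F'): step: R->5, L=7; F->plug->C->R->D->L->D->refl->A->L'->A->R'->F->plug->C
Char 5 ('B'): step: R->6, L=7; B->plug->B->R->C->L->G->refl->E->L'->G->R'->F->plug->C
Char 6 ('C'): step: R->7, L=7; C->plug->F->R->E->L->F->refl->H->L'->F->R'->E->plug->H
Char 7 ('E'): step: R->0, L->0 (L advanced); E->plug->H->R->A->L->B->refl->C->L'->C->R'->A->plug->A
Char 8 ('H'): step: R->1, L=0; H->plug->E->R->G->L->A->refl->D->L'->F->R'->A->plug->A
Char 9 ('A'): step: R->2, L=0; A->plug->A->R->D->L->E->refl->G->L'->E->R'->H->plug->E
Char 10 ('E'): step: R->3, L=0; E->plug->H->R->C->L->C->refl->B->L'->A->R'->B->plug->B
Char 11 ('H'): step: R->4, L=0; H->plug->E->R->G->L->A->refl->D->L'->F->R'->C->plug->F
Char 12 ('F'): step: R->5, L=0; F->plug->C->R->D->L->E->refl->G->L'->E->R'->B->plug->B
Final: ciphertext=FAFCCHAAEBFB, RIGHT=5, LEFT=0

Answer: FAFCCHAAEBFB 5 0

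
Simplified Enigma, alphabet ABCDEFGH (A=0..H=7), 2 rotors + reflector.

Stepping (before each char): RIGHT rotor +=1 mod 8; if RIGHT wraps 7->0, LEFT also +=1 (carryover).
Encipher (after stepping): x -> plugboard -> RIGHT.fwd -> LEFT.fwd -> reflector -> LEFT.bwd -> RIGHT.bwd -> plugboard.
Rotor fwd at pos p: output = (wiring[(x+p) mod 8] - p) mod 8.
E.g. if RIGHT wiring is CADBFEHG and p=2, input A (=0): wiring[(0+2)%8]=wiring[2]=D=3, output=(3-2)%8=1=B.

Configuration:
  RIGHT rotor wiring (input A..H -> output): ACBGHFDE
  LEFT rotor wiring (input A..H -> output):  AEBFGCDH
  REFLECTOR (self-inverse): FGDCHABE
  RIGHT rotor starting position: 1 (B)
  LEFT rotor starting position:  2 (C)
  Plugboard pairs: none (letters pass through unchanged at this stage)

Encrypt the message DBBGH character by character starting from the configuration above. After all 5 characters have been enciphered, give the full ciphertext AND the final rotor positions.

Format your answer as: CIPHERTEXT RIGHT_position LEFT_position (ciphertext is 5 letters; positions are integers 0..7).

Char 1 ('D'): step: R->2, L=2; D->plug->D->R->D->L->A->refl->F->L'->F->R'->C->plug->C
Char 2 ('B'): step: R->3, L=2; B->plug->B->R->E->L->B->refl->G->L'->G->R'->H->plug->H
Char 3 ('B'): step: R->4, L=2; B->plug->B->R->B->L->D->refl->C->L'->H->R'->C->plug->C
Char 4 ('G'): step: R->5, L=2; G->plug->G->R->B->L->D->refl->C->L'->H->R'->C->plug->C
Char 5 ('H'): step: R->6, L=2; H->plug->H->R->H->L->C->refl->D->L'->B->R'->G->plug->G
Final: ciphertext=CHCCG, RIGHT=6, LEFT=2

Answer: CHCCG 6 2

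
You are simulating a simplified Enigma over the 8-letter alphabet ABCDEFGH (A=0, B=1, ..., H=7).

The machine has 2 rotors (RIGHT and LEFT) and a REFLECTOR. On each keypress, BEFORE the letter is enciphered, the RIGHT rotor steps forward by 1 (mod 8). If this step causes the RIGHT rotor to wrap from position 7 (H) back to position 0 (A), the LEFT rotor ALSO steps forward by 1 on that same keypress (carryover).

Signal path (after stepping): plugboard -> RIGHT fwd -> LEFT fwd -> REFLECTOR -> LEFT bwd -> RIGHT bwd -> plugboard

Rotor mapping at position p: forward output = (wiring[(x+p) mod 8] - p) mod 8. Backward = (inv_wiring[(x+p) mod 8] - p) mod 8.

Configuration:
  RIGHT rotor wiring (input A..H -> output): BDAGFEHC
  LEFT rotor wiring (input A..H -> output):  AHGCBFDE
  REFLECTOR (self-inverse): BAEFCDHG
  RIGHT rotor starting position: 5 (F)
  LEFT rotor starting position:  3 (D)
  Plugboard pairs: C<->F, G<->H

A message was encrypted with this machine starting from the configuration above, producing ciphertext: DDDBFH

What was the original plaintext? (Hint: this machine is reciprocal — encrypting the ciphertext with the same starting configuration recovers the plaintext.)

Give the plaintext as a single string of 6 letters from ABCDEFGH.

Char 1 ('D'): step: R->6, L=3; D->plug->D->R->F->L->F->refl->D->L'->H->R'->G->plug->H
Char 2 ('D'): step: R->7, L=3; D->plug->D->R->B->L->G->refl->H->L'->A->R'->H->plug->G
Char 3 ('D'): step: R->0, L->4 (L advanced); D->plug->D->R->G->L->C->refl->E->L'->E->R'->F->plug->C
Char 4 ('B'): step: R->1, L=4; B->plug->B->R->H->L->G->refl->H->L'->C->R'->A->plug->A
Char 5 ('F'): step: R->2, L=4; F->plug->C->R->D->L->A->refl->B->L'->B->R'->H->plug->G
Char 6 ('H'): step: R->3, L=4; H->plug->G->R->A->L->F->refl->D->L'->F->R'->H->plug->G

Answer: HGCAGG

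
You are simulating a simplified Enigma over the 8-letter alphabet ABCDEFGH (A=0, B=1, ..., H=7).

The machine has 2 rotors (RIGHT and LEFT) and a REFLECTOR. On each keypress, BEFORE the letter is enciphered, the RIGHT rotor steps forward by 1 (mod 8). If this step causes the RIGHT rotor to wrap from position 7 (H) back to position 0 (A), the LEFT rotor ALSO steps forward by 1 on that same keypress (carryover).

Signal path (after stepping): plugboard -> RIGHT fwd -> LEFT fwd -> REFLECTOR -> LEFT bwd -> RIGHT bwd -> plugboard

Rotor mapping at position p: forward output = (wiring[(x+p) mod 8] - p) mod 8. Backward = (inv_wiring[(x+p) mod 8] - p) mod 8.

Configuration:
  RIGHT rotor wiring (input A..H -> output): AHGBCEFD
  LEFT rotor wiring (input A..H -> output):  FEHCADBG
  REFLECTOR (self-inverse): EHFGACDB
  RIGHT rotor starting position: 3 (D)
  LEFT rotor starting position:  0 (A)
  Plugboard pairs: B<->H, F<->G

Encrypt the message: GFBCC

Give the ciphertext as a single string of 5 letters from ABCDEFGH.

Answer: HGCGG

Derivation:
Char 1 ('G'): step: R->4, L=0; G->plug->F->R->D->L->C->refl->F->L'->A->R'->B->plug->H
Char 2 ('F'): step: R->5, L=0; F->plug->G->R->E->L->A->refl->E->L'->B->R'->F->plug->G
Char 3 ('B'): step: R->6, L=0; B->plug->H->R->G->L->B->refl->H->L'->C->R'->C->plug->C
Char 4 ('C'): step: R->7, L=0; C->plug->C->R->A->L->F->refl->C->L'->D->R'->F->plug->G
Char 5 ('C'): step: R->0, L->1 (L advanced); C->plug->C->R->G->L->F->refl->C->L'->E->R'->F->plug->G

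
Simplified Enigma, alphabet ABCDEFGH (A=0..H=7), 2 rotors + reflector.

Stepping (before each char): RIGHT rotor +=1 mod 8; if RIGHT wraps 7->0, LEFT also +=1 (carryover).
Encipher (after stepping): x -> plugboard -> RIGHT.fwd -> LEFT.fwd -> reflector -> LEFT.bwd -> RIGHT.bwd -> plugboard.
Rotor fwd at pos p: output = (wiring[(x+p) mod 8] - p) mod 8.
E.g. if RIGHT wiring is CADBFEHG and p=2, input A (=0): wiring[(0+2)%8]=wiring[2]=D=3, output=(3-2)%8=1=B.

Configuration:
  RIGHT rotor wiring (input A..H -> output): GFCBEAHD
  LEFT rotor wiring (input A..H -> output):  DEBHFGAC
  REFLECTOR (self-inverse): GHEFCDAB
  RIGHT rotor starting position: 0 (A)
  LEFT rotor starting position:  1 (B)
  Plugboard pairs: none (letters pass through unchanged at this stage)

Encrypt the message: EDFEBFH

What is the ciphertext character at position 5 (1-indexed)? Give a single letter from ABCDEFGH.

Char 1 ('E'): step: R->1, L=1; E->plug->E->R->H->L->C->refl->E->L'->D->R'->D->plug->D
Char 2 ('D'): step: R->2, L=1; D->plug->D->R->G->L->B->refl->H->L'->F->R'->E->plug->E
Char 3 ('F'): step: R->3, L=1; F->plug->F->R->D->L->E->refl->C->L'->H->R'->H->plug->H
Char 4 ('E'): step: R->4, L=1; E->plug->E->R->C->L->G->refl->A->L'->B->R'->F->plug->F
Char 5 ('B'): step: R->5, L=1; B->plug->B->R->C->L->G->refl->A->L'->B->R'->D->plug->D

D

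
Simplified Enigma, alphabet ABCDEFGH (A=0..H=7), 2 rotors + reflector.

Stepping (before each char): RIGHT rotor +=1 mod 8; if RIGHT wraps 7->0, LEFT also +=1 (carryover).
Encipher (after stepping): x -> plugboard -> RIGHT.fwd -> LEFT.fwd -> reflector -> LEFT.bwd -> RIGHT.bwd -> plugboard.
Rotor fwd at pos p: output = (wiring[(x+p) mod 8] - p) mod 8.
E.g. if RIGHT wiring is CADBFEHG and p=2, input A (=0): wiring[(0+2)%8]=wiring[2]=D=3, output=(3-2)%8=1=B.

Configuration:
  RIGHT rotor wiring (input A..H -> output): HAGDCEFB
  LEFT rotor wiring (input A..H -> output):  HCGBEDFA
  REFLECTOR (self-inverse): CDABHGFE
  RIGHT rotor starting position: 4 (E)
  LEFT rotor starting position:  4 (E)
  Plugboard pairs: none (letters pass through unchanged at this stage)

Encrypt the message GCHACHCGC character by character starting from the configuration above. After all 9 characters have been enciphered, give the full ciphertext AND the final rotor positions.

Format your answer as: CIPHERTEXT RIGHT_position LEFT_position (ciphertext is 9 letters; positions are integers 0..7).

Char 1 ('G'): step: R->5, L=4; G->plug->G->R->G->L->C->refl->A->L'->A->R'->B->plug->B
Char 2 ('C'): step: R->6, L=4; C->plug->C->R->B->L->H->refl->E->L'->D->R'->B->plug->B
Char 3 ('H'): step: R->7, L=4; H->plug->H->R->G->L->C->refl->A->L'->A->R'->B->plug->B
Char 4 ('A'): step: R->0, L->5 (L advanced); A->plug->A->R->H->L->H->refl->E->L'->G->R'->C->plug->C
Char 5 ('C'): step: R->1, L=5; C->plug->C->R->C->L->D->refl->B->L'->F->R'->B->plug->B
Char 6 ('H'): step: R->2, L=5; H->plug->H->R->G->L->E->refl->H->L'->H->R'->F->plug->F
Char 7 ('C'): step: R->3, L=5; C->plug->C->R->B->L->A->refl->C->L'->D->R'->H->plug->H
Char 8 ('G'): step: R->4, L=5; G->plug->G->R->C->L->D->refl->B->L'->F->R'->D->plug->D
Char 9 ('C'): step: R->5, L=5; C->plug->C->R->E->L->F->refl->G->L'->A->R'->B->plug->B
Final: ciphertext=BBBCBFHDB, RIGHT=5, LEFT=5

Answer: BBBCBFHDB 5 5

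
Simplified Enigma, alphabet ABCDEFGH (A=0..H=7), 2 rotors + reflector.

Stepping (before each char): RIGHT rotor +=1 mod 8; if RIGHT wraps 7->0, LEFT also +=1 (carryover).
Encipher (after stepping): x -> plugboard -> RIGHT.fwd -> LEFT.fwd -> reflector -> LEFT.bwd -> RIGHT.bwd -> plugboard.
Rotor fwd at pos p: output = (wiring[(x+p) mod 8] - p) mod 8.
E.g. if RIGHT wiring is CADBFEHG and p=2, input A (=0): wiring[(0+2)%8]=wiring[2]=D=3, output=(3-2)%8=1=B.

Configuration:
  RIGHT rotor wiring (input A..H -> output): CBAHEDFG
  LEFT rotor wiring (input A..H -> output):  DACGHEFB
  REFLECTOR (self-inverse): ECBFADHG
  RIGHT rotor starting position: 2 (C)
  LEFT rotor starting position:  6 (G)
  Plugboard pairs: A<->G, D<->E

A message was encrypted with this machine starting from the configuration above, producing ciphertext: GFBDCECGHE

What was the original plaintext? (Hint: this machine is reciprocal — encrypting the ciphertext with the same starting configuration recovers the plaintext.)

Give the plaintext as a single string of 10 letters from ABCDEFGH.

Char 1 ('G'): step: R->3, L=6; G->plug->A->R->E->L->E->refl->A->L'->F->R'->H->plug->H
Char 2 ('F'): step: R->4, L=6; F->plug->F->R->F->L->A->refl->E->L'->E->R'->G->plug->A
Char 3 ('B'): step: R->5, L=6; B->plug->B->R->A->L->H->refl->G->L'->H->R'->H->plug->H
Char 4 ('D'): step: R->6, L=6; D->plug->E->R->C->L->F->refl->D->L'->B->R'->F->plug->F
Char 5 ('C'): step: R->7, L=6; C->plug->C->R->C->L->F->refl->D->L'->B->R'->D->plug->E
Char 6 ('E'): step: R->0, L->7 (L advanced); E->plug->D->R->H->L->G->refl->H->L'->E->R'->E->plug->D
Char 7 ('C'): step: R->1, L=7; C->plug->C->R->G->L->F->refl->D->L'->D->R'->D->plug->E
Char 8 ('G'): step: R->2, L=7; G->plug->A->R->G->L->F->refl->D->L'->D->R'->E->plug->D
Char 9 ('H'): step: R->3, L=7; H->plug->H->R->F->L->A->refl->E->L'->B->R'->B->plug->B
Char 10 ('E'): step: R->4, L=7; E->plug->D->R->C->L->B->refl->C->L'->A->R'->A->plug->G

Answer: HAHFEDEDBG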